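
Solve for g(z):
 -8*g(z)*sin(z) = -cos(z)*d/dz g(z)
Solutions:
 g(z) = C1/cos(z)^8


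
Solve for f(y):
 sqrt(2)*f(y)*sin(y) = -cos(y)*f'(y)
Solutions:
 f(y) = C1*cos(y)^(sqrt(2))


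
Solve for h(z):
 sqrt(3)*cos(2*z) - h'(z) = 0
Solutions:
 h(z) = C1 + sqrt(3)*sin(2*z)/2


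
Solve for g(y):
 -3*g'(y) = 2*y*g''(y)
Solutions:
 g(y) = C1 + C2/sqrt(y)


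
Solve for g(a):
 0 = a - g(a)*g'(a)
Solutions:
 g(a) = -sqrt(C1 + a^2)
 g(a) = sqrt(C1 + a^2)


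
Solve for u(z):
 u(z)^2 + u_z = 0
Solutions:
 u(z) = 1/(C1 + z)


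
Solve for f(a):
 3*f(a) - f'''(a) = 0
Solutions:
 f(a) = C3*exp(3^(1/3)*a) + (C1*sin(3^(5/6)*a/2) + C2*cos(3^(5/6)*a/2))*exp(-3^(1/3)*a/2)


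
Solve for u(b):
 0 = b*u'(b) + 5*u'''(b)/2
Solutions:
 u(b) = C1 + Integral(C2*airyai(-2^(1/3)*5^(2/3)*b/5) + C3*airybi(-2^(1/3)*5^(2/3)*b/5), b)


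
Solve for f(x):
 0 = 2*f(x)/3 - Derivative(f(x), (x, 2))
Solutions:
 f(x) = C1*exp(-sqrt(6)*x/3) + C2*exp(sqrt(6)*x/3)


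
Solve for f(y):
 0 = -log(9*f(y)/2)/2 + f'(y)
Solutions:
 2*Integral(1/(-log(_y) - 2*log(3) + log(2)), (_y, f(y))) = C1 - y


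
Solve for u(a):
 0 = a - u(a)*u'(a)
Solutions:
 u(a) = -sqrt(C1 + a^2)
 u(a) = sqrt(C1 + a^2)


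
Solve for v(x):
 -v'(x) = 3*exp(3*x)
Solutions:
 v(x) = C1 - exp(3*x)


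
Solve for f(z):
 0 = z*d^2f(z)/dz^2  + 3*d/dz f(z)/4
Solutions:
 f(z) = C1 + C2*z^(1/4)


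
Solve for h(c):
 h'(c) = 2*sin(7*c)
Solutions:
 h(c) = C1 - 2*cos(7*c)/7


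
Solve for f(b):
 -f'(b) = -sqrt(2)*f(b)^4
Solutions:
 f(b) = (-1/(C1 + 3*sqrt(2)*b))^(1/3)
 f(b) = (-1/(C1 + sqrt(2)*b))^(1/3)*(-3^(2/3) - 3*3^(1/6)*I)/6
 f(b) = (-1/(C1 + sqrt(2)*b))^(1/3)*(-3^(2/3) + 3*3^(1/6)*I)/6


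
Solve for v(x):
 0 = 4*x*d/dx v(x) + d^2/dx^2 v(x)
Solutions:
 v(x) = C1 + C2*erf(sqrt(2)*x)


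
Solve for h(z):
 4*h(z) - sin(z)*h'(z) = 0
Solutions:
 h(z) = C1*(cos(z)^2 - 2*cos(z) + 1)/(cos(z)^2 + 2*cos(z) + 1)


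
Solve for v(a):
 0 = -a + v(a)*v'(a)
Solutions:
 v(a) = -sqrt(C1 + a^2)
 v(a) = sqrt(C1 + a^2)


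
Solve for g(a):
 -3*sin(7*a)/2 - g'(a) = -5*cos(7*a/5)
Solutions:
 g(a) = C1 + 25*sin(7*a/5)/7 + 3*cos(7*a)/14


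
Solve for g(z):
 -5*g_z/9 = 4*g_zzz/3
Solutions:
 g(z) = C1 + C2*sin(sqrt(15)*z/6) + C3*cos(sqrt(15)*z/6)


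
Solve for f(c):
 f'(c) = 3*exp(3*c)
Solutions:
 f(c) = C1 + exp(3*c)


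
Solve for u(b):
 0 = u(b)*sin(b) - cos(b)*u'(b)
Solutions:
 u(b) = C1/cos(b)


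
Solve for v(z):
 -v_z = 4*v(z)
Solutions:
 v(z) = C1*exp(-4*z)


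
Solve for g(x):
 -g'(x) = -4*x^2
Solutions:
 g(x) = C1 + 4*x^3/3


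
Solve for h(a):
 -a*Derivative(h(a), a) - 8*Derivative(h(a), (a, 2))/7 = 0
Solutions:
 h(a) = C1 + C2*erf(sqrt(7)*a/4)


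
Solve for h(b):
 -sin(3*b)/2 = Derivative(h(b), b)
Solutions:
 h(b) = C1 + cos(3*b)/6


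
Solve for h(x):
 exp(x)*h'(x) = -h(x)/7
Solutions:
 h(x) = C1*exp(exp(-x)/7)


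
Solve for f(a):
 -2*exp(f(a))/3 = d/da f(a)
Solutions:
 f(a) = log(1/(C1 + 2*a)) + log(3)


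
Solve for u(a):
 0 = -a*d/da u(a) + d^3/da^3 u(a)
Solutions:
 u(a) = C1 + Integral(C2*airyai(a) + C3*airybi(a), a)


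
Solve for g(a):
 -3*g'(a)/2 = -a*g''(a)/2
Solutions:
 g(a) = C1 + C2*a^4


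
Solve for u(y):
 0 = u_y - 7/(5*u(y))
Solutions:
 u(y) = -sqrt(C1 + 70*y)/5
 u(y) = sqrt(C1 + 70*y)/5


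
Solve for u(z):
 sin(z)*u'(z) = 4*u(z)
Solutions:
 u(z) = C1*(cos(z)^2 - 2*cos(z) + 1)/(cos(z)^2 + 2*cos(z) + 1)


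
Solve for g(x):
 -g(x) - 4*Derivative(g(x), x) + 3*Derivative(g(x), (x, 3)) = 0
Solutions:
 g(x) = C1*exp(-x) + C2*exp(x*(3 - sqrt(21))/6) + C3*exp(x*(3 + sqrt(21))/6)


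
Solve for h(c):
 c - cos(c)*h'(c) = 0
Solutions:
 h(c) = C1 + Integral(c/cos(c), c)


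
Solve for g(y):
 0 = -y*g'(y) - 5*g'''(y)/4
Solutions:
 g(y) = C1 + Integral(C2*airyai(-10^(2/3)*y/5) + C3*airybi(-10^(2/3)*y/5), y)


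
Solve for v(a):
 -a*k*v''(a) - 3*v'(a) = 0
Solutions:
 v(a) = C1 + a^(((re(k) - 3)*re(k) + im(k)^2)/(re(k)^2 + im(k)^2))*(C2*sin(3*log(a)*Abs(im(k))/(re(k)^2 + im(k)^2)) + C3*cos(3*log(a)*im(k)/(re(k)^2 + im(k)^2)))


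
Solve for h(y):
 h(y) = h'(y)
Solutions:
 h(y) = C1*exp(y)


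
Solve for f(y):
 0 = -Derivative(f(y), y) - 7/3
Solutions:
 f(y) = C1 - 7*y/3


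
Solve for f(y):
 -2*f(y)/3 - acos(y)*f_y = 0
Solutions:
 f(y) = C1*exp(-2*Integral(1/acos(y), y)/3)


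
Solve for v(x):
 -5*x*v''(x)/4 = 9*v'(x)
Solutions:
 v(x) = C1 + C2/x^(31/5)


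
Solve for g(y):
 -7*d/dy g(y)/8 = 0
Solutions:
 g(y) = C1


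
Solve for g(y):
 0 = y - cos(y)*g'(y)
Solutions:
 g(y) = C1 + Integral(y/cos(y), y)


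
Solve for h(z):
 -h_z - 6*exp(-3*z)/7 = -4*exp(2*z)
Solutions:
 h(z) = C1 + 2*exp(2*z) + 2*exp(-3*z)/7


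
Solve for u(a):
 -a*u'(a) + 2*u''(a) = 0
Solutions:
 u(a) = C1 + C2*erfi(a/2)


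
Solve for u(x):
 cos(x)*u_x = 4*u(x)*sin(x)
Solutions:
 u(x) = C1/cos(x)^4


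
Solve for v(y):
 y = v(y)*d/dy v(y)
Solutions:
 v(y) = -sqrt(C1 + y^2)
 v(y) = sqrt(C1 + y^2)


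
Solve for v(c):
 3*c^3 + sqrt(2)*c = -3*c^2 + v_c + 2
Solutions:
 v(c) = C1 + 3*c^4/4 + c^3 + sqrt(2)*c^2/2 - 2*c


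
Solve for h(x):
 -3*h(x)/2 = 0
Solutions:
 h(x) = 0


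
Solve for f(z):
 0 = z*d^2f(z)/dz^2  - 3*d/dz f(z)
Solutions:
 f(z) = C1 + C2*z^4


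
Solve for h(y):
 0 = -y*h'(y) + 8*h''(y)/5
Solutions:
 h(y) = C1 + C2*erfi(sqrt(5)*y/4)


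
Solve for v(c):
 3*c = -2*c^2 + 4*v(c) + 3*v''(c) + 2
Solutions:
 v(c) = C1*sin(2*sqrt(3)*c/3) + C2*cos(2*sqrt(3)*c/3) + c^2/2 + 3*c/4 - 5/4


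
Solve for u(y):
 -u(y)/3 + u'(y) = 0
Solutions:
 u(y) = C1*exp(y/3)


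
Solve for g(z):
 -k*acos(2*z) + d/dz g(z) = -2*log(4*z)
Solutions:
 g(z) = C1 + k*(z*acos(2*z) - sqrt(1 - 4*z^2)/2) - 2*z*log(z) - 4*z*log(2) + 2*z


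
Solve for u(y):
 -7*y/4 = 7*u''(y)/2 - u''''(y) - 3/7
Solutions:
 u(y) = C1 + C2*y + C3*exp(-sqrt(14)*y/2) + C4*exp(sqrt(14)*y/2) - y^3/12 + 3*y^2/49


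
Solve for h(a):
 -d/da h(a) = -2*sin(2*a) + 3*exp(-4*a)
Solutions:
 h(a) = C1 - cos(2*a) + 3*exp(-4*a)/4


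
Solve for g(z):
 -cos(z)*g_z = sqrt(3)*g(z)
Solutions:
 g(z) = C1*(sin(z) - 1)^(sqrt(3)/2)/(sin(z) + 1)^(sqrt(3)/2)


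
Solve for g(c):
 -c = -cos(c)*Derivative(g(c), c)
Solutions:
 g(c) = C1 + Integral(c/cos(c), c)


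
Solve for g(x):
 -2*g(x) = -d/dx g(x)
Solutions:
 g(x) = C1*exp(2*x)


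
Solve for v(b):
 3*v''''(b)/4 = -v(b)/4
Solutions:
 v(b) = (C1*sin(sqrt(2)*3^(3/4)*b/6) + C2*cos(sqrt(2)*3^(3/4)*b/6))*exp(-sqrt(2)*3^(3/4)*b/6) + (C3*sin(sqrt(2)*3^(3/4)*b/6) + C4*cos(sqrt(2)*3^(3/4)*b/6))*exp(sqrt(2)*3^(3/4)*b/6)


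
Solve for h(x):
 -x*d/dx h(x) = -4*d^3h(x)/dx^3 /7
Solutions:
 h(x) = C1 + Integral(C2*airyai(14^(1/3)*x/2) + C3*airybi(14^(1/3)*x/2), x)


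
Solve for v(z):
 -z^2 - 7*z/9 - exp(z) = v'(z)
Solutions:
 v(z) = C1 - z^3/3 - 7*z^2/18 - exp(z)


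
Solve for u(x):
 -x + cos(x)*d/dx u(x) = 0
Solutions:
 u(x) = C1 + Integral(x/cos(x), x)


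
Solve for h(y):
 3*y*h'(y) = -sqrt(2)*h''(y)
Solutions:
 h(y) = C1 + C2*erf(2^(1/4)*sqrt(3)*y/2)


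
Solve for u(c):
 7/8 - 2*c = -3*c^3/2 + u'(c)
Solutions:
 u(c) = C1 + 3*c^4/8 - c^2 + 7*c/8


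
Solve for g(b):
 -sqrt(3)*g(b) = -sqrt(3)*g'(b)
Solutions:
 g(b) = C1*exp(b)


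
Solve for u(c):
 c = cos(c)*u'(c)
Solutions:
 u(c) = C1 + Integral(c/cos(c), c)


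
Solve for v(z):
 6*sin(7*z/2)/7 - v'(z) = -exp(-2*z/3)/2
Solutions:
 v(z) = C1 - 12*cos(7*z/2)/49 - 3*exp(-2*z/3)/4


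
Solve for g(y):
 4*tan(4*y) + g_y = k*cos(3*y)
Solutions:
 g(y) = C1 + k*sin(3*y)/3 + log(cos(4*y))


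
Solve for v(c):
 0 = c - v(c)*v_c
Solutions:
 v(c) = -sqrt(C1 + c^2)
 v(c) = sqrt(C1 + c^2)


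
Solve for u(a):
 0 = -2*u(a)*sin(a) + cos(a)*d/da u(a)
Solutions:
 u(a) = C1/cos(a)^2


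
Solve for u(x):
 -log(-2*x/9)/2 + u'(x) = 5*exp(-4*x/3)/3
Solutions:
 u(x) = C1 + x*log(-x)/2 + x*(-log(3) - 1/2 + log(2)/2) - 5*exp(-4*x/3)/4


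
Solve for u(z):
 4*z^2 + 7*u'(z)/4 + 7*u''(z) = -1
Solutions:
 u(z) = C1 + C2*exp(-z/4) - 16*z^3/21 + 64*z^2/7 - 516*z/7


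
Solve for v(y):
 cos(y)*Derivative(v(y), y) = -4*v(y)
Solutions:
 v(y) = C1*(sin(y)^2 - 2*sin(y) + 1)/(sin(y)^2 + 2*sin(y) + 1)


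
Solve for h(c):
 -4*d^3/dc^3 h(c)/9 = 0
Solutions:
 h(c) = C1 + C2*c + C3*c^2


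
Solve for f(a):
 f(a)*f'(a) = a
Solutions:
 f(a) = -sqrt(C1 + a^2)
 f(a) = sqrt(C1 + a^2)


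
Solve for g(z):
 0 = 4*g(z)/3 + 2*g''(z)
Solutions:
 g(z) = C1*sin(sqrt(6)*z/3) + C2*cos(sqrt(6)*z/3)


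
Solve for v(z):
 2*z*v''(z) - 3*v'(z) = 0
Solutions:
 v(z) = C1 + C2*z^(5/2)


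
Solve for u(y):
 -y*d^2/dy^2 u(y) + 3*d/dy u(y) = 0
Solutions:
 u(y) = C1 + C2*y^4


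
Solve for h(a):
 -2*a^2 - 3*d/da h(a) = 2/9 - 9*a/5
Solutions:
 h(a) = C1 - 2*a^3/9 + 3*a^2/10 - 2*a/27


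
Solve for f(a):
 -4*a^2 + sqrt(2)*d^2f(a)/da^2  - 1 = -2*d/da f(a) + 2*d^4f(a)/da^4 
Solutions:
 f(a) = C1 + C2*exp(-a*(2^(5/6)*3^(2/3)/(sqrt(3)*sqrt(27 - sqrt(2)) + 9)^(1/3) + 12^(1/3)*(sqrt(3)*sqrt(27 - sqrt(2)) + 9)^(1/3))/12)*sin(3^(1/6)*a*(-3*2^(5/6)/(sqrt(3)*sqrt(27 - sqrt(2)) + 9)^(1/3) + 6^(2/3)*(sqrt(3)*sqrt(27 - sqrt(2)) + 9)^(1/3))/12) + C3*exp(-a*(2^(5/6)*3^(2/3)/(sqrt(3)*sqrt(27 - sqrt(2)) + 9)^(1/3) + 12^(1/3)*(sqrt(3)*sqrt(27 - sqrt(2)) + 9)^(1/3))/12)*cos(3^(1/6)*a*(-3*2^(5/6)/(sqrt(3)*sqrt(27 - sqrt(2)) + 9)^(1/3) + 6^(2/3)*(sqrt(3)*sqrt(27 - sqrt(2)) + 9)^(1/3))/12) + C4*exp(a*(2^(5/6)*3^(2/3)/(sqrt(3)*sqrt(27 - sqrt(2)) + 9)^(1/3) + 12^(1/3)*(sqrt(3)*sqrt(27 - sqrt(2)) + 9)^(1/3))/6) + 2*a^3/3 - sqrt(2)*a^2 + 5*a/2


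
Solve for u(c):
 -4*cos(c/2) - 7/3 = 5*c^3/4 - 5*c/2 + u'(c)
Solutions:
 u(c) = C1 - 5*c^4/16 + 5*c^2/4 - 7*c/3 - 8*sin(c/2)


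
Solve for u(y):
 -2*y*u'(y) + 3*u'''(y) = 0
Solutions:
 u(y) = C1 + Integral(C2*airyai(2^(1/3)*3^(2/3)*y/3) + C3*airybi(2^(1/3)*3^(2/3)*y/3), y)


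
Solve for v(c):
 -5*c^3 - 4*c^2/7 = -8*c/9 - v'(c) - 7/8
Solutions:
 v(c) = C1 + 5*c^4/4 + 4*c^3/21 - 4*c^2/9 - 7*c/8


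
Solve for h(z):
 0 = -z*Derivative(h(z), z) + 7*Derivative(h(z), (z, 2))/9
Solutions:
 h(z) = C1 + C2*erfi(3*sqrt(14)*z/14)


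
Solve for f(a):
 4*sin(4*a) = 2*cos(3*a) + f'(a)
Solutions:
 f(a) = C1 - 2*sin(3*a)/3 - cos(4*a)


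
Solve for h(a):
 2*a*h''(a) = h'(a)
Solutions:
 h(a) = C1 + C2*a^(3/2)


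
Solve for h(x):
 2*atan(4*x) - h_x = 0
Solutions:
 h(x) = C1 + 2*x*atan(4*x) - log(16*x^2 + 1)/4


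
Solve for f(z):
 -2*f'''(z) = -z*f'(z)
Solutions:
 f(z) = C1 + Integral(C2*airyai(2^(2/3)*z/2) + C3*airybi(2^(2/3)*z/2), z)


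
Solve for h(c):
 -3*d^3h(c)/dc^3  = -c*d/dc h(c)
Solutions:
 h(c) = C1 + Integral(C2*airyai(3^(2/3)*c/3) + C3*airybi(3^(2/3)*c/3), c)


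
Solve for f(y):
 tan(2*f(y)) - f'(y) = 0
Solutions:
 f(y) = -asin(C1*exp(2*y))/2 + pi/2
 f(y) = asin(C1*exp(2*y))/2


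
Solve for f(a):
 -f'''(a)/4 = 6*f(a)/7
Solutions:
 f(a) = C3*exp(-2*3^(1/3)*7^(2/3)*a/7) + (C1*sin(3^(5/6)*7^(2/3)*a/7) + C2*cos(3^(5/6)*7^(2/3)*a/7))*exp(3^(1/3)*7^(2/3)*a/7)


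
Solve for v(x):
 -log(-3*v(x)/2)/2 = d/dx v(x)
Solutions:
 2*Integral(1/(log(-_y) - log(2) + log(3)), (_y, v(x))) = C1 - x


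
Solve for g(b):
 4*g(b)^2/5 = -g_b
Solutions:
 g(b) = 5/(C1 + 4*b)


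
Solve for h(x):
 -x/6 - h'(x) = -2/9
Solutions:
 h(x) = C1 - x^2/12 + 2*x/9


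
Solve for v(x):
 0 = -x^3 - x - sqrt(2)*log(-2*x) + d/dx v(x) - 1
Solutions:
 v(x) = C1 + x^4/4 + x^2/2 + sqrt(2)*x*log(-x) + x*(-sqrt(2) + sqrt(2)*log(2) + 1)


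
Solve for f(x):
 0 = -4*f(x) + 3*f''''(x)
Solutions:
 f(x) = C1*exp(-sqrt(2)*3^(3/4)*x/3) + C2*exp(sqrt(2)*3^(3/4)*x/3) + C3*sin(sqrt(2)*3^(3/4)*x/3) + C4*cos(sqrt(2)*3^(3/4)*x/3)


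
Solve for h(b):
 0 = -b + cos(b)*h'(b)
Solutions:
 h(b) = C1 + Integral(b/cos(b), b)


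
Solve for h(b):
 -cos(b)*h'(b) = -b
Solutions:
 h(b) = C1 + Integral(b/cos(b), b)


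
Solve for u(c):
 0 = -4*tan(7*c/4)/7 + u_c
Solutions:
 u(c) = C1 - 16*log(cos(7*c/4))/49


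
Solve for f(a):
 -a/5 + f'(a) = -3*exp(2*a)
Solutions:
 f(a) = C1 + a^2/10 - 3*exp(2*a)/2


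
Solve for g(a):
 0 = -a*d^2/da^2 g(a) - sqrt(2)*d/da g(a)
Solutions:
 g(a) = C1 + C2*a^(1 - sqrt(2))


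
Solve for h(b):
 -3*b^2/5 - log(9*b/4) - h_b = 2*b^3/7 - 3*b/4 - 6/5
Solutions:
 h(b) = C1 - b^4/14 - b^3/5 + 3*b^2/8 - b*log(b) + b*log(4/9) + 11*b/5


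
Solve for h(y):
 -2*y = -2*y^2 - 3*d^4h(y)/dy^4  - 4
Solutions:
 h(y) = C1 + C2*y + C3*y^2 + C4*y^3 - y^6/540 + y^5/180 - y^4/18


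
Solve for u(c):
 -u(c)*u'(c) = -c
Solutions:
 u(c) = -sqrt(C1 + c^2)
 u(c) = sqrt(C1 + c^2)


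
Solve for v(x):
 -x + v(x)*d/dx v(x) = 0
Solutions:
 v(x) = -sqrt(C1 + x^2)
 v(x) = sqrt(C1 + x^2)


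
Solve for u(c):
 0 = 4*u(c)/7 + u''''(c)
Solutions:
 u(c) = (C1*sin(7^(3/4)*c/7) + C2*cos(7^(3/4)*c/7))*exp(-7^(3/4)*c/7) + (C3*sin(7^(3/4)*c/7) + C4*cos(7^(3/4)*c/7))*exp(7^(3/4)*c/7)


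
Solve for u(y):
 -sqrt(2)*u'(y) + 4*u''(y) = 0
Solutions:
 u(y) = C1 + C2*exp(sqrt(2)*y/4)


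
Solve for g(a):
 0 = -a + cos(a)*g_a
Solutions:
 g(a) = C1 + Integral(a/cos(a), a)


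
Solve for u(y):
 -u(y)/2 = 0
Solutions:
 u(y) = 0


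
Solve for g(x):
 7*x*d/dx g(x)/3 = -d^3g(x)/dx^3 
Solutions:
 g(x) = C1 + Integral(C2*airyai(-3^(2/3)*7^(1/3)*x/3) + C3*airybi(-3^(2/3)*7^(1/3)*x/3), x)


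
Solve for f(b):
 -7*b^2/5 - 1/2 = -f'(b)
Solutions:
 f(b) = C1 + 7*b^3/15 + b/2


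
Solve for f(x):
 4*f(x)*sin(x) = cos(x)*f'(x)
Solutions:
 f(x) = C1/cos(x)^4


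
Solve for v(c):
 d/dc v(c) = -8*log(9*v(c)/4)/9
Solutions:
 -9*Integral(1/(-log(_y) - 2*log(3) + 2*log(2)), (_y, v(c)))/8 = C1 - c


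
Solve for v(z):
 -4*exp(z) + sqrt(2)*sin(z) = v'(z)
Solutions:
 v(z) = C1 - 4*exp(z) - sqrt(2)*cos(z)


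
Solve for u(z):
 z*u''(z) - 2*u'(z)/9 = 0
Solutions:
 u(z) = C1 + C2*z^(11/9)


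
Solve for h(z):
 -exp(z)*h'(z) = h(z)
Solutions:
 h(z) = C1*exp(exp(-z))


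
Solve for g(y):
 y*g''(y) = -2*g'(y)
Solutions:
 g(y) = C1 + C2/y


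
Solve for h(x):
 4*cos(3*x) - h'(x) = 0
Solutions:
 h(x) = C1 + 4*sin(3*x)/3


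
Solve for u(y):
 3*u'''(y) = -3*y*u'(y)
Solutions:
 u(y) = C1 + Integral(C2*airyai(-y) + C3*airybi(-y), y)


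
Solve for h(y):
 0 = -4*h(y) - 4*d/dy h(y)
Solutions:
 h(y) = C1*exp(-y)


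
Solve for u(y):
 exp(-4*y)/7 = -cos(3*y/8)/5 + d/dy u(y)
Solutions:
 u(y) = C1 + 8*sin(3*y/8)/15 - exp(-4*y)/28


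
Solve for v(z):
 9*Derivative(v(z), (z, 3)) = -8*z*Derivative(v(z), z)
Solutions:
 v(z) = C1 + Integral(C2*airyai(-2*3^(1/3)*z/3) + C3*airybi(-2*3^(1/3)*z/3), z)


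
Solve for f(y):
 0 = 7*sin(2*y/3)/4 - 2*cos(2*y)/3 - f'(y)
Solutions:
 f(y) = C1 - sin(2*y)/3 - 21*cos(2*y/3)/8


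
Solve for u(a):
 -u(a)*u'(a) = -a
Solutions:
 u(a) = -sqrt(C1 + a^2)
 u(a) = sqrt(C1 + a^2)


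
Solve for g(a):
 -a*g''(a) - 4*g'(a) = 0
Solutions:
 g(a) = C1 + C2/a^3


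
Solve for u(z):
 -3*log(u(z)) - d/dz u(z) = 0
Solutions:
 li(u(z)) = C1 - 3*z


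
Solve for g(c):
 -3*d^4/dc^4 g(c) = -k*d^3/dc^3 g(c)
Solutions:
 g(c) = C1 + C2*c + C3*c^2 + C4*exp(c*k/3)


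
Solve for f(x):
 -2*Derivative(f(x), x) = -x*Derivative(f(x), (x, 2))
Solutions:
 f(x) = C1 + C2*x^3


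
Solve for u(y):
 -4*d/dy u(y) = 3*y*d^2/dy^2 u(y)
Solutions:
 u(y) = C1 + C2/y^(1/3)


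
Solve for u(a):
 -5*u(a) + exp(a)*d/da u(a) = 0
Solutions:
 u(a) = C1*exp(-5*exp(-a))


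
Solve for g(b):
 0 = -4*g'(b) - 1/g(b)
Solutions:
 g(b) = -sqrt(C1 - 2*b)/2
 g(b) = sqrt(C1 - 2*b)/2


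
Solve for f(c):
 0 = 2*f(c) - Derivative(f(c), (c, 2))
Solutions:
 f(c) = C1*exp(-sqrt(2)*c) + C2*exp(sqrt(2)*c)


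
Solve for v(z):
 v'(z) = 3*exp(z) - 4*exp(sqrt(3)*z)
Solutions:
 v(z) = C1 + 3*exp(z) - 4*sqrt(3)*exp(sqrt(3)*z)/3


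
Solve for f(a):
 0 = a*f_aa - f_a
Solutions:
 f(a) = C1 + C2*a^2


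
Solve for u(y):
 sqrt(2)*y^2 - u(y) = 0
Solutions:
 u(y) = sqrt(2)*y^2


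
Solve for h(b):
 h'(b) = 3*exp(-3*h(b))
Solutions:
 h(b) = log(C1 + 9*b)/3
 h(b) = log((-3^(1/3) - 3^(5/6)*I)*(C1 + 3*b)^(1/3)/2)
 h(b) = log((-3^(1/3) + 3^(5/6)*I)*(C1 + 3*b)^(1/3)/2)


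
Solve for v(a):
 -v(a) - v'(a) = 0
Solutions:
 v(a) = C1*exp(-a)


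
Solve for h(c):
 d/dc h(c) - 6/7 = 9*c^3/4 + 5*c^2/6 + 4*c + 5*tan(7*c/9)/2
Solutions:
 h(c) = C1 + 9*c^4/16 + 5*c^3/18 + 2*c^2 + 6*c/7 - 45*log(cos(7*c/9))/14


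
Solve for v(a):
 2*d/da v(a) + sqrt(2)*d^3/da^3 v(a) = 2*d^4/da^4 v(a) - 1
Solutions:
 v(a) = C1 + C2*exp(a*(-2^(1/3)*(sqrt(2) + 54 + sqrt(2)*sqrt(-1 + (sqrt(2) + 54)^2/2))^(1/3) - 2^(2/3)/(sqrt(2) + 54 + sqrt(2)*sqrt(-1 + (sqrt(2) + 54)^2/2))^(1/3) + 2*sqrt(2))/12)*sin(2^(1/3)*sqrt(3)*a*(-(sqrt(2) + 54 + sqrt(2)*sqrt(-1 + 1458*(-1 - sqrt(2)/54)^2))^(1/3) + 2^(1/3)/(sqrt(2) + 54 + sqrt(2)*sqrt(-1 + 1458*(-1 - sqrt(2)/54)^2))^(1/3))/12) + C3*exp(a*(-2^(1/3)*(sqrt(2) + 54 + sqrt(2)*sqrt(-1 + (sqrt(2) + 54)^2/2))^(1/3) - 2^(2/3)/(sqrt(2) + 54 + sqrt(2)*sqrt(-1 + (sqrt(2) + 54)^2/2))^(1/3) + 2*sqrt(2))/12)*cos(2^(1/3)*sqrt(3)*a*(-(sqrt(2) + 54 + sqrt(2)*sqrt(-1 + 1458*(-1 - sqrt(2)/54)^2))^(1/3) + 2^(1/3)/(sqrt(2) + 54 + sqrt(2)*sqrt(-1 + 1458*(-1 - sqrt(2)/54)^2))^(1/3))/12) + C4*exp(a*(2^(2/3)/(sqrt(2) + 54 + sqrt(2)*sqrt(-1 + (sqrt(2) + 54)^2/2))^(1/3) + sqrt(2) + 2^(1/3)*(sqrt(2) + 54 + sqrt(2)*sqrt(-1 + (sqrt(2) + 54)^2/2))^(1/3))/6) - a/2


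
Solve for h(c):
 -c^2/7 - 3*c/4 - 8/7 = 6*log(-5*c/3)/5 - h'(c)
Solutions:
 h(c) = C1 + c^3/21 + 3*c^2/8 + 6*c*log(-c)/5 + 2*c*(-21*log(3) - 1 + 21*log(5))/35


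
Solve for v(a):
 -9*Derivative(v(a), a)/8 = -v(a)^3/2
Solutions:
 v(a) = -3*sqrt(2)*sqrt(-1/(C1 + 4*a))/2
 v(a) = 3*sqrt(2)*sqrt(-1/(C1 + 4*a))/2


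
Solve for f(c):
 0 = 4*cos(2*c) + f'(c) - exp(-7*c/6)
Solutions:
 f(c) = C1 - 2*sin(2*c) - 6*exp(-7*c/6)/7


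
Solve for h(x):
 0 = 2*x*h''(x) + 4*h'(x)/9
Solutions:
 h(x) = C1 + C2*x^(7/9)


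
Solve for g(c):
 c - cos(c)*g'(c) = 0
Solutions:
 g(c) = C1 + Integral(c/cos(c), c)


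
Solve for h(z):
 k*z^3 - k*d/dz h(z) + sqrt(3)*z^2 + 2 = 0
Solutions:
 h(z) = C1 + z^4/4 + sqrt(3)*z^3/(3*k) + 2*z/k


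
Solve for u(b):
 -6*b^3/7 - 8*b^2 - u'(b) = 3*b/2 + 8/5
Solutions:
 u(b) = C1 - 3*b^4/14 - 8*b^3/3 - 3*b^2/4 - 8*b/5


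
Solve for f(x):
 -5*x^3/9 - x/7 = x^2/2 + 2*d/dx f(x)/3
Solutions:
 f(x) = C1 - 5*x^4/24 - x^3/4 - 3*x^2/28


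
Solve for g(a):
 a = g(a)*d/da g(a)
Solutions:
 g(a) = -sqrt(C1 + a^2)
 g(a) = sqrt(C1 + a^2)


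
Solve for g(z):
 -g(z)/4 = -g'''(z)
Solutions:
 g(z) = C3*exp(2^(1/3)*z/2) + (C1*sin(2^(1/3)*sqrt(3)*z/4) + C2*cos(2^(1/3)*sqrt(3)*z/4))*exp(-2^(1/3)*z/4)


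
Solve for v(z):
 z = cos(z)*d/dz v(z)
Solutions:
 v(z) = C1 + Integral(z/cos(z), z)


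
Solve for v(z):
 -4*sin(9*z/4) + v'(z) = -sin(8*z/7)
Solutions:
 v(z) = C1 + 7*cos(8*z/7)/8 - 16*cos(9*z/4)/9


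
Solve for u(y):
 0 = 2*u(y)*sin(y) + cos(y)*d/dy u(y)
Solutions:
 u(y) = C1*cos(y)^2


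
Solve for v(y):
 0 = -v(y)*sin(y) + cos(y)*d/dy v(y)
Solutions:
 v(y) = C1/cos(y)


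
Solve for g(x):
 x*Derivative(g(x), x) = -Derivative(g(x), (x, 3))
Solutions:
 g(x) = C1 + Integral(C2*airyai(-x) + C3*airybi(-x), x)


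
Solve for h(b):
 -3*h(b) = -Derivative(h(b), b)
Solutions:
 h(b) = C1*exp(3*b)


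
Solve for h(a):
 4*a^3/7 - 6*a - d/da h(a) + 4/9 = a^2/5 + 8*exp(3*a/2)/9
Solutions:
 h(a) = C1 + a^4/7 - a^3/15 - 3*a^2 + 4*a/9 - 16*exp(3*a/2)/27


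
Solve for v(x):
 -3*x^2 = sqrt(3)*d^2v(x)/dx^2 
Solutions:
 v(x) = C1 + C2*x - sqrt(3)*x^4/12


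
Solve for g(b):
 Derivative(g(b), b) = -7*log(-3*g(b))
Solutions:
 Integral(1/(log(-_y) + log(3)), (_y, g(b)))/7 = C1 - b


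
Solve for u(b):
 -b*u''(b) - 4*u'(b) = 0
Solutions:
 u(b) = C1 + C2/b^3


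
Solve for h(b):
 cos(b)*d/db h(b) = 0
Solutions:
 h(b) = C1


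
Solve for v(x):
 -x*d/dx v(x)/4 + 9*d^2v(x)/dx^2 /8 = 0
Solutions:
 v(x) = C1 + C2*erfi(x/3)


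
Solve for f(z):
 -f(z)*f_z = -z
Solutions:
 f(z) = -sqrt(C1 + z^2)
 f(z) = sqrt(C1 + z^2)


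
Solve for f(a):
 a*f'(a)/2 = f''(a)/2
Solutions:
 f(a) = C1 + C2*erfi(sqrt(2)*a/2)


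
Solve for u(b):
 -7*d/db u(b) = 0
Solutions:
 u(b) = C1


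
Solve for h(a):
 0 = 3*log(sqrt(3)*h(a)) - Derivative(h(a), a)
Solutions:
 -2*Integral(1/(2*log(_y) + log(3)), (_y, h(a)))/3 = C1 - a


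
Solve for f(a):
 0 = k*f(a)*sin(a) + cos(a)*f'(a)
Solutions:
 f(a) = C1*exp(k*log(cos(a)))


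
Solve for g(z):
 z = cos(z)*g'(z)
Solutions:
 g(z) = C1 + Integral(z/cos(z), z)


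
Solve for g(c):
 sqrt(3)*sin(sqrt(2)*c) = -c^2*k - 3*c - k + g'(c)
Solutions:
 g(c) = C1 + c^3*k/3 + 3*c^2/2 + c*k - sqrt(6)*cos(sqrt(2)*c)/2


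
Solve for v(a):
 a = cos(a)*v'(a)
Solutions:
 v(a) = C1 + Integral(a/cos(a), a)


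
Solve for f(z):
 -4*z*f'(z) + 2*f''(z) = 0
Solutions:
 f(z) = C1 + C2*erfi(z)


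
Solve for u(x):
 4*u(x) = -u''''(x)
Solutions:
 u(x) = (C1*sin(x) + C2*cos(x))*exp(-x) + (C3*sin(x) + C4*cos(x))*exp(x)


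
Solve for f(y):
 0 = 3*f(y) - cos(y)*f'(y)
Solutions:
 f(y) = C1*(sin(y) + 1)^(3/2)/(sin(y) - 1)^(3/2)


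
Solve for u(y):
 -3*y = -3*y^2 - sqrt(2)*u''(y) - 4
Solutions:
 u(y) = C1 + C2*y - sqrt(2)*y^4/8 + sqrt(2)*y^3/4 - sqrt(2)*y^2


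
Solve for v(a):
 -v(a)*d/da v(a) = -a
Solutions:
 v(a) = -sqrt(C1 + a^2)
 v(a) = sqrt(C1 + a^2)


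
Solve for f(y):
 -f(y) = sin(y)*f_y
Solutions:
 f(y) = C1*sqrt(cos(y) + 1)/sqrt(cos(y) - 1)


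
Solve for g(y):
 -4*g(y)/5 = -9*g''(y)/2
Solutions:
 g(y) = C1*exp(-2*sqrt(10)*y/15) + C2*exp(2*sqrt(10)*y/15)


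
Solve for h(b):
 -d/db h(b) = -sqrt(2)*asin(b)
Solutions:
 h(b) = C1 + sqrt(2)*(b*asin(b) + sqrt(1 - b^2))


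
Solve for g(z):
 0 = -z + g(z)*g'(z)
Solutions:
 g(z) = -sqrt(C1 + z^2)
 g(z) = sqrt(C1 + z^2)


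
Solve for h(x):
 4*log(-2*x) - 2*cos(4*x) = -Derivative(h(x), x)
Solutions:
 h(x) = C1 - 4*x*log(-x) - 4*x*log(2) + 4*x + sin(4*x)/2


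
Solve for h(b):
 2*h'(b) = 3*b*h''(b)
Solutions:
 h(b) = C1 + C2*b^(5/3)


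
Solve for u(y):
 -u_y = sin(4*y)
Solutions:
 u(y) = C1 + cos(4*y)/4


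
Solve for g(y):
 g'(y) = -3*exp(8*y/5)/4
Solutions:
 g(y) = C1 - 15*exp(8*y/5)/32


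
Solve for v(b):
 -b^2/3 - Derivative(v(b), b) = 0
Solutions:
 v(b) = C1 - b^3/9


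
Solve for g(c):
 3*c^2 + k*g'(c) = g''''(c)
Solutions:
 g(c) = C1 + C2*exp(c*k^(1/3)) + C3*exp(c*k^(1/3)*(-1 + sqrt(3)*I)/2) + C4*exp(-c*k^(1/3)*(1 + sqrt(3)*I)/2) - c^3/k


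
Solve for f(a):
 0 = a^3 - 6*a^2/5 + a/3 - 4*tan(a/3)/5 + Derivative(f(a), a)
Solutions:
 f(a) = C1 - a^4/4 + 2*a^3/5 - a^2/6 - 12*log(cos(a/3))/5


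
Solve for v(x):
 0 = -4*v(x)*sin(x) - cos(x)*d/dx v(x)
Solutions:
 v(x) = C1*cos(x)^4


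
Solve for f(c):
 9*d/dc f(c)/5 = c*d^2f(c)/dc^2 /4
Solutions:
 f(c) = C1 + C2*c^(41/5)


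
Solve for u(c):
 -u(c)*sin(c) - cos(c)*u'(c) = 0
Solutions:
 u(c) = C1*cos(c)


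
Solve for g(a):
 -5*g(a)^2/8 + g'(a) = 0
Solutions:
 g(a) = -8/(C1 + 5*a)


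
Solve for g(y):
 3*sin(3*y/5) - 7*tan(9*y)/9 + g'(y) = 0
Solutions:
 g(y) = C1 - 7*log(cos(9*y))/81 + 5*cos(3*y/5)


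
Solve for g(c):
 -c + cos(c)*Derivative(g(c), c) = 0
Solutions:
 g(c) = C1 + Integral(c/cos(c), c)


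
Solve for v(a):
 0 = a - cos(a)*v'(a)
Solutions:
 v(a) = C1 + Integral(a/cos(a), a)


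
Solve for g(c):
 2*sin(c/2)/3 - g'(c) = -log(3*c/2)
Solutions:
 g(c) = C1 + c*log(c) - c - c*log(2) + c*log(3) - 4*cos(c/2)/3


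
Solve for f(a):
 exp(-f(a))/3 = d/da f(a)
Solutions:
 f(a) = log(C1 + a/3)


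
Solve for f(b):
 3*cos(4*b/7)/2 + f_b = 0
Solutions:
 f(b) = C1 - 21*sin(4*b/7)/8


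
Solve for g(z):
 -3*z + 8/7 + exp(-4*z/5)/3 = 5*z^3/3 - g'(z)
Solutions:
 g(z) = C1 + 5*z^4/12 + 3*z^2/2 - 8*z/7 + 5*exp(-4*z/5)/12


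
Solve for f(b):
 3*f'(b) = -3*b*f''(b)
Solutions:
 f(b) = C1 + C2*log(b)


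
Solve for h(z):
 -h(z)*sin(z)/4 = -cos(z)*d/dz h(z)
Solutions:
 h(z) = C1/cos(z)^(1/4)


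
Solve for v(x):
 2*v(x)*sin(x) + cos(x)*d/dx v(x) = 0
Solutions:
 v(x) = C1*cos(x)^2


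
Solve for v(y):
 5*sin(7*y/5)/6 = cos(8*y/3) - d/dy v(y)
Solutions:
 v(y) = C1 + 3*sin(8*y/3)/8 + 25*cos(7*y/5)/42


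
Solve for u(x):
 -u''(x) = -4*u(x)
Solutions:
 u(x) = C1*exp(-2*x) + C2*exp(2*x)


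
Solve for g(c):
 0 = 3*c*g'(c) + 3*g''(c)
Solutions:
 g(c) = C1 + C2*erf(sqrt(2)*c/2)


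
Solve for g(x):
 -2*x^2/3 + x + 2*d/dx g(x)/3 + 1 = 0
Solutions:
 g(x) = C1 + x^3/3 - 3*x^2/4 - 3*x/2


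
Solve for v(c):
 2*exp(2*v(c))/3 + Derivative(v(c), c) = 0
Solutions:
 v(c) = log(-sqrt(1/(C1 + 2*c))) - log(2) + log(6)/2
 v(c) = log(1/(C1 + 2*c))/2 - log(2) + log(6)/2


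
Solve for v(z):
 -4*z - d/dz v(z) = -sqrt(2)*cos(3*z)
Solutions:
 v(z) = C1 - 2*z^2 + sqrt(2)*sin(3*z)/3


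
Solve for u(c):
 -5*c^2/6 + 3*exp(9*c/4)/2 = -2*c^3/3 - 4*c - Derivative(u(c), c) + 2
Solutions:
 u(c) = C1 - c^4/6 + 5*c^3/18 - 2*c^2 + 2*c - 2*exp(9*c/4)/3


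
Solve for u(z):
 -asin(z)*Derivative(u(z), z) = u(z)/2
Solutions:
 u(z) = C1*exp(-Integral(1/asin(z), z)/2)


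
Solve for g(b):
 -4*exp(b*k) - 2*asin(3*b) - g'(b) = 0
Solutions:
 g(b) = C1 - 2*b*asin(3*b) - 2*sqrt(1 - 9*b^2)/3 - 4*Piecewise((exp(b*k)/k, Ne(k, 0)), (b, True))


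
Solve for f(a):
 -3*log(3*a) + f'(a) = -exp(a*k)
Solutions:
 f(a) = C1 + 3*a*log(a) + 3*a*(-1 + log(3)) + Piecewise((-exp(a*k)/k, Ne(k, 0)), (-a, True))


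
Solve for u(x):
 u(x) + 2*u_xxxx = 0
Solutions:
 u(x) = (C1*sin(2^(1/4)*x/2) + C2*cos(2^(1/4)*x/2))*exp(-2^(1/4)*x/2) + (C3*sin(2^(1/4)*x/2) + C4*cos(2^(1/4)*x/2))*exp(2^(1/4)*x/2)


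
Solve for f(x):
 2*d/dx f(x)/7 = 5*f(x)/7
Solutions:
 f(x) = C1*exp(5*x/2)


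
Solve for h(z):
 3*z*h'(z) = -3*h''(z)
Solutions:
 h(z) = C1 + C2*erf(sqrt(2)*z/2)


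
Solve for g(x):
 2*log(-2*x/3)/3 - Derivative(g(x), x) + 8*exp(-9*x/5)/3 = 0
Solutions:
 g(x) = C1 + 2*x*log(-x)/3 + 2*x*(-log(3) - 1 + log(2))/3 - 40*exp(-9*x/5)/27


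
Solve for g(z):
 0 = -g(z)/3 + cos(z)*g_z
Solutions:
 g(z) = C1*(sin(z) + 1)^(1/6)/(sin(z) - 1)^(1/6)


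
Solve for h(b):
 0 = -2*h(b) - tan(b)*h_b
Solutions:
 h(b) = C1/sin(b)^2


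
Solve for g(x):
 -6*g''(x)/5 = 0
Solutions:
 g(x) = C1 + C2*x


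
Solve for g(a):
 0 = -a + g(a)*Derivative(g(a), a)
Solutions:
 g(a) = -sqrt(C1 + a^2)
 g(a) = sqrt(C1 + a^2)


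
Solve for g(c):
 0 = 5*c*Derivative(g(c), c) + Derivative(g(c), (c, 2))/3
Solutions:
 g(c) = C1 + C2*erf(sqrt(30)*c/2)


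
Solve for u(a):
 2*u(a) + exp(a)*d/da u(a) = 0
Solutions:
 u(a) = C1*exp(2*exp(-a))


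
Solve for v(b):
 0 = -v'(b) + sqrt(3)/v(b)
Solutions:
 v(b) = -sqrt(C1 + 2*sqrt(3)*b)
 v(b) = sqrt(C1 + 2*sqrt(3)*b)


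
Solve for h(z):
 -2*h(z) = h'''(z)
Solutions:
 h(z) = C3*exp(-2^(1/3)*z) + (C1*sin(2^(1/3)*sqrt(3)*z/2) + C2*cos(2^(1/3)*sqrt(3)*z/2))*exp(2^(1/3)*z/2)


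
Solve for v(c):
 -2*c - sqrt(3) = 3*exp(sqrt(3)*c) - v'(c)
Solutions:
 v(c) = C1 + c^2 + sqrt(3)*c + sqrt(3)*exp(sqrt(3)*c)


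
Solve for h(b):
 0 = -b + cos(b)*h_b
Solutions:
 h(b) = C1 + Integral(b/cos(b), b)


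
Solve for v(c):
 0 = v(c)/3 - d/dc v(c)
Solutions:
 v(c) = C1*exp(c/3)


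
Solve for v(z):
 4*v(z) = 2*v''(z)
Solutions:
 v(z) = C1*exp(-sqrt(2)*z) + C2*exp(sqrt(2)*z)


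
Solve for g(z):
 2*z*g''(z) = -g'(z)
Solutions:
 g(z) = C1 + C2*sqrt(z)


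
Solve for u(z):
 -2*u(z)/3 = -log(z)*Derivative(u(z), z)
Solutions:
 u(z) = C1*exp(2*li(z)/3)


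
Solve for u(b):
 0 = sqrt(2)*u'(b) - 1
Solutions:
 u(b) = C1 + sqrt(2)*b/2


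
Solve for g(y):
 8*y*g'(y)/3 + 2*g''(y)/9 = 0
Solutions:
 g(y) = C1 + C2*erf(sqrt(6)*y)


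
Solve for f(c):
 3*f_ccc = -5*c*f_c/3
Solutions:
 f(c) = C1 + Integral(C2*airyai(-15^(1/3)*c/3) + C3*airybi(-15^(1/3)*c/3), c)


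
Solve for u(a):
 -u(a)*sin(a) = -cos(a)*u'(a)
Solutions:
 u(a) = C1/cos(a)


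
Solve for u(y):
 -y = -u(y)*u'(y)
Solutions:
 u(y) = -sqrt(C1 + y^2)
 u(y) = sqrt(C1 + y^2)


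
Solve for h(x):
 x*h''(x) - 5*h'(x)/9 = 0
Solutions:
 h(x) = C1 + C2*x^(14/9)


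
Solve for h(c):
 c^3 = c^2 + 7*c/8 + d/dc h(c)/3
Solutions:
 h(c) = C1 + 3*c^4/4 - c^3 - 21*c^2/16


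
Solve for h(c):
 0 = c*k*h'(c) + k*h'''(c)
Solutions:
 h(c) = C1 + Integral(C2*airyai(-c) + C3*airybi(-c), c)


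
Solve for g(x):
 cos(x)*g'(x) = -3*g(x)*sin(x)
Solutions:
 g(x) = C1*cos(x)^3


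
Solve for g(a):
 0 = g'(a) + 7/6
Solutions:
 g(a) = C1 - 7*a/6


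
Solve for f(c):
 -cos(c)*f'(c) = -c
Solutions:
 f(c) = C1 + Integral(c/cos(c), c)


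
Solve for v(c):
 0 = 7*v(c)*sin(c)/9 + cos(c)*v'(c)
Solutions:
 v(c) = C1*cos(c)^(7/9)


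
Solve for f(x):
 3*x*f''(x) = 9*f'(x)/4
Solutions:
 f(x) = C1 + C2*x^(7/4)


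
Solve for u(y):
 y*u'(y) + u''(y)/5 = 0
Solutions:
 u(y) = C1 + C2*erf(sqrt(10)*y/2)


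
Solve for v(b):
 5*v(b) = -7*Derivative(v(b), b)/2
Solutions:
 v(b) = C1*exp(-10*b/7)


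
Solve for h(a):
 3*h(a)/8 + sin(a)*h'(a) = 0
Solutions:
 h(a) = C1*(cos(a) + 1)^(3/16)/(cos(a) - 1)^(3/16)


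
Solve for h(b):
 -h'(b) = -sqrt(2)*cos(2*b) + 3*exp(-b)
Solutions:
 h(b) = C1 + sqrt(2)*sin(2*b)/2 + 3*exp(-b)


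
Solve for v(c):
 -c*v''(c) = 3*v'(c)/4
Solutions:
 v(c) = C1 + C2*c^(1/4)


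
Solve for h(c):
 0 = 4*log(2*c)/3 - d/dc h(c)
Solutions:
 h(c) = C1 + 4*c*log(c)/3 - 4*c/3 + 4*c*log(2)/3


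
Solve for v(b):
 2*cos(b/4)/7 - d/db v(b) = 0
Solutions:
 v(b) = C1 + 8*sin(b/4)/7


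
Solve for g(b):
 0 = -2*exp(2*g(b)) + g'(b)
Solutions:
 g(b) = log(-sqrt(-1/(C1 + 2*b))) - log(2)/2
 g(b) = log(-1/(C1 + 2*b))/2 - log(2)/2


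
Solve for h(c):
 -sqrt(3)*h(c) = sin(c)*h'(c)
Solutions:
 h(c) = C1*(cos(c) + 1)^(sqrt(3)/2)/(cos(c) - 1)^(sqrt(3)/2)


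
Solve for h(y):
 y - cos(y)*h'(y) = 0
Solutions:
 h(y) = C1 + Integral(y/cos(y), y)


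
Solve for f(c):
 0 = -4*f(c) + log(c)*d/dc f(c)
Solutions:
 f(c) = C1*exp(4*li(c))


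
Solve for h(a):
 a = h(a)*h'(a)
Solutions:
 h(a) = -sqrt(C1 + a^2)
 h(a) = sqrt(C1 + a^2)


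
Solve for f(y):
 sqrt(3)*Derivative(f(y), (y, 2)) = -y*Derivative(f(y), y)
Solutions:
 f(y) = C1 + C2*erf(sqrt(2)*3^(3/4)*y/6)


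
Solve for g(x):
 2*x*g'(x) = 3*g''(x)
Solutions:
 g(x) = C1 + C2*erfi(sqrt(3)*x/3)


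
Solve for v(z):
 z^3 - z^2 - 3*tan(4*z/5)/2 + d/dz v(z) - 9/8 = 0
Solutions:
 v(z) = C1 - z^4/4 + z^3/3 + 9*z/8 - 15*log(cos(4*z/5))/8


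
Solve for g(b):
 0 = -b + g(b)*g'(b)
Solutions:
 g(b) = -sqrt(C1 + b^2)
 g(b) = sqrt(C1 + b^2)


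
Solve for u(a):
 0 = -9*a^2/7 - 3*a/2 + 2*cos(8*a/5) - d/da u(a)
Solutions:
 u(a) = C1 - 3*a^3/7 - 3*a^2/4 + 5*sin(8*a/5)/4


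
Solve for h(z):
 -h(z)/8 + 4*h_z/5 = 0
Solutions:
 h(z) = C1*exp(5*z/32)


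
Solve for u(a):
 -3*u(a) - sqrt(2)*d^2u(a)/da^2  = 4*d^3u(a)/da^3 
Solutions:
 u(a) = C1*exp(a*(-2*sqrt(2) + 2^(2/3)/(sqrt(2) + 324 + sqrt(-2 + (sqrt(2) + 324)^2))^(1/3) + 2^(1/3)*(sqrt(2) + 324 + sqrt(-2 + (sqrt(2) + 324)^2))^(1/3))/24)*sin(2^(1/3)*sqrt(3)*a*(-(sqrt(2) + 324 + sqrt(-2 + (sqrt(2) + 324)^2))^(1/3) + 2^(1/3)/(sqrt(2) + 324 + sqrt(-2 + (sqrt(2) + 324)^2))^(1/3))/24) + C2*exp(a*(-2*sqrt(2) + 2^(2/3)/(sqrt(2) + 324 + sqrt(-2 + (sqrt(2) + 324)^2))^(1/3) + 2^(1/3)*(sqrt(2) + 324 + sqrt(-2 + (sqrt(2) + 324)^2))^(1/3))/24)*cos(2^(1/3)*sqrt(3)*a*(-(sqrt(2) + 324 + sqrt(-2 + (sqrt(2) + 324)^2))^(1/3) + 2^(1/3)/(sqrt(2) + 324 + sqrt(-2 + (sqrt(2) + 324)^2))^(1/3))/24) + C3*exp(-a*(2^(2/3)/(sqrt(2) + 324 + sqrt(-2 + (sqrt(2) + 324)^2))^(1/3) + sqrt(2) + 2^(1/3)*(sqrt(2) + 324 + sqrt(-2 + (sqrt(2) + 324)^2))^(1/3))/12)


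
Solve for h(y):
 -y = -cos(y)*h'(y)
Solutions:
 h(y) = C1 + Integral(y/cos(y), y)


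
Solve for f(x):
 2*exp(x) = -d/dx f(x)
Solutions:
 f(x) = C1 - 2*exp(x)


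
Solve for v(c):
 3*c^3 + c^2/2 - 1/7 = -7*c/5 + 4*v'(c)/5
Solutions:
 v(c) = C1 + 15*c^4/16 + 5*c^3/24 + 7*c^2/8 - 5*c/28


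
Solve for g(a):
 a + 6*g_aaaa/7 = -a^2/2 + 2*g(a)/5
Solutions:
 g(a) = C1*exp(-15^(3/4)*7^(1/4)*a/15) + C2*exp(15^(3/4)*7^(1/4)*a/15) + C3*sin(15^(3/4)*7^(1/4)*a/15) + C4*cos(15^(3/4)*7^(1/4)*a/15) + 5*a^2/4 + 5*a/2


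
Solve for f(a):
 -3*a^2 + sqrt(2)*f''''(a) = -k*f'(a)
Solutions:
 f(a) = C1 + C2*exp(2^(5/6)*a*(-k)^(1/3)/2) + C3*exp(2^(5/6)*a*(-k)^(1/3)*(-1 + sqrt(3)*I)/4) + C4*exp(-2^(5/6)*a*(-k)^(1/3)*(1 + sqrt(3)*I)/4) + a^3/k


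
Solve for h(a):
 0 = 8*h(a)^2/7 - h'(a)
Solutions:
 h(a) = -7/(C1 + 8*a)


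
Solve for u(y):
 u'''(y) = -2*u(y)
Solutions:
 u(y) = C3*exp(-2^(1/3)*y) + (C1*sin(2^(1/3)*sqrt(3)*y/2) + C2*cos(2^(1/3)*sqrt(3)*y/2))*exp(2^(1/3)*y/2)


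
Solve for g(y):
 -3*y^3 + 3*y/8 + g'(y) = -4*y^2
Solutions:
 g(y) = C1 + 3*y^4/4 - 4*y^3/3 - 3*y^2/16


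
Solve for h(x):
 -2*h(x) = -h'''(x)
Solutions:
 h(x) = C3*exp(2^(1/3)*x) + (C1*sin(2^(1/3)*sqrt(3)*x/2) + C2*cos(2^(1/3)*sqrt(3)*x/2))*exp(-2^(1/3)*x/2)


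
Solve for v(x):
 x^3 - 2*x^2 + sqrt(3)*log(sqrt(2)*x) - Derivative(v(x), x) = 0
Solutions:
 v(x) = C1 + x^4/4 - 2*x^3/3 + sqrt(3)*x*log(x) - sqrt(3)*x + sqrt(3)*x*log(2)/2


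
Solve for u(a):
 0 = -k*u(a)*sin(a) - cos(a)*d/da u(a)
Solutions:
 u(a) = C1*exp(k*log(cos(a)))


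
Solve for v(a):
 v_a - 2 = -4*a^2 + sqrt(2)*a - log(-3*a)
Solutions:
 v(a) = C1 - 4*a^3/3 + sqrt(2)*a^2/2 - a*log(-a) + a*(3 - log(3))


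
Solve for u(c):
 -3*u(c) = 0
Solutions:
 u(c) = 0


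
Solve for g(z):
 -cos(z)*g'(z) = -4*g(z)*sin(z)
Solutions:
 g(z) = C1/cos(z)^4


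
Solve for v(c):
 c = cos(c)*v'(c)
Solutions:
 v(c) = C1 + Integral(c/cos(c), c)


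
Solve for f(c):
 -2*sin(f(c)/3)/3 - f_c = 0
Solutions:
 2*c/3 + 3*log(cos(f(c)/3) - 1)/2 - 3*log(cos(f(c)/3) + 1)/2 = C1


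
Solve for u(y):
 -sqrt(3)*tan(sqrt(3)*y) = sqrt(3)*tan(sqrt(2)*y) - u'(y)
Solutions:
 u(y) = C1 - sqrt(6)*log(cos(sqrt(2)*y))/2 - log(cos(sqrt(3)*y))


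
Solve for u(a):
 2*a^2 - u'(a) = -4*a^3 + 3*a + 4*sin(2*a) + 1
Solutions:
 u(a) = C1 + a^4 + 2*a^3/3 - 3*a^2/2 - a + 2*cos(2*a)


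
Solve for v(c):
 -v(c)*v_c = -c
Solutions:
 v(c) = -sqrt(C1 + c^2)
 v(c) = sqrt(C1 + c^2)


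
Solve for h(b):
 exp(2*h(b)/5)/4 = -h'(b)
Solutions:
 h(b) = 5*log(-sqrt(-1/(C1 - b))) + 5*log(10)/2
 h(b) = 5*log(-1/(C1 - b))/2 + 5*log(10)/2


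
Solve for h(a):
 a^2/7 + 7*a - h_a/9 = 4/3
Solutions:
 h(a) = C1 + 3*a^3/7 + 63*a^2/2 - 12*a


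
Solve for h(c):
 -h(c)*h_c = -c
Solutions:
 h(c) = -sqrt(C1 + c^2)
 h(c) = sqrt(C1 + c^2)


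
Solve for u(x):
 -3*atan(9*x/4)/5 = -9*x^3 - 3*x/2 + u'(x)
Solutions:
 u(x) = C1 + 9*x^4/4 + 3*x^2/4 - 3*x*atan(9*x/4)/5 + 2*log(81*x^2 + 16)/15


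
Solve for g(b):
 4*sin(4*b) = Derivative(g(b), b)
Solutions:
 g(b) = C1 - cos(4*b)


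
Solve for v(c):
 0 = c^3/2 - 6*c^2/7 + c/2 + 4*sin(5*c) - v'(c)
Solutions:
 v(c) = C1 + c^4/8 - 2*c^3/7 + c^2/4 - 4*cos(5*c)/5


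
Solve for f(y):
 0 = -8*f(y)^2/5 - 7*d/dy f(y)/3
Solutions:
 f(y) = 35/(C1 + 24*y)


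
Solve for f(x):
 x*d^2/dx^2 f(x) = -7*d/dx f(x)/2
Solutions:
 f(x) = C1 + C2/x^(5/2)


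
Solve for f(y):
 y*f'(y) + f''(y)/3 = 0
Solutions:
 f(y) = C1 + C2*erf(sqrt(6)*y/2)


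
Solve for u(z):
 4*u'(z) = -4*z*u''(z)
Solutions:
 u(z) = C1 + C2*log(z)


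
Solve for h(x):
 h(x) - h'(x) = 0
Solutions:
 h(x) = C1*exp(x)


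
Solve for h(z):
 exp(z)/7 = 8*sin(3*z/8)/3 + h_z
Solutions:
 h(z) = C1 + exp(z)/7 + 64*cos(3*z/8)/9


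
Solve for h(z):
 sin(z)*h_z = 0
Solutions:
 h(z) = C1


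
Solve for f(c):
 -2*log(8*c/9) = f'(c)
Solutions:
 f(c) = C1 - 2*c*log(c) + c*log(81/64) + 2*c


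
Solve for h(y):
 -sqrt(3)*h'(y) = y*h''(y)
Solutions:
 h(y) = C1 + C2*y^(1 - sqrt(3))


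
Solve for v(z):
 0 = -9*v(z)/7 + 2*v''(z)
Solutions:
 v(z) = C1*exp(-3*sqrt(14)*z/14) + C2*exp(3*sqrt(14)*z/14)


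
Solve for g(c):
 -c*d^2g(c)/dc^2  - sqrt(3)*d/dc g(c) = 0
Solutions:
 g(c) = C1 + C2*c^(1 - sqrt(3))


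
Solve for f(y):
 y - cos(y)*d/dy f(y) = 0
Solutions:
 f(y) = C1 + Integral(y/cos(y), y)


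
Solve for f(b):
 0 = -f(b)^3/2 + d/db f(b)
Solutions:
 f(b) = -sqrt(-1/(C1 + b))
 f(b) = sqrt(-1/(C1 + b))


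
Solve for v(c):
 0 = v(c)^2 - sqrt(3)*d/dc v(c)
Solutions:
 v(c) = -3/(C1 + sqrt(3)*c)


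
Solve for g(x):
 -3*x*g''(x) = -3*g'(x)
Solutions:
 g(x) = C1 + C2*x^2


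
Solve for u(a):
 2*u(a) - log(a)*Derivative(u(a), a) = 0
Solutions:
 u(a) = C1*exp(2*li(a))


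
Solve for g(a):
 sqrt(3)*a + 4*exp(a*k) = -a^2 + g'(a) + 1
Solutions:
 g(a) = C1 + a^3/3 + sqrt(3)*a^2/2 - a + 4*exp(a*k)/k


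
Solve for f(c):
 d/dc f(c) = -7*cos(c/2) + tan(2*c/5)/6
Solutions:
 f(c) = C1 - 5*log(cos(2*c/5))/12 - 14*sin(c/2)


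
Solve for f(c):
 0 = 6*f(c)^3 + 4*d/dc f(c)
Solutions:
 f(c) = -sqrt(-1/(C1 - 3*c))
 f(c) = sqrt(-1/(C1 - 3*c))


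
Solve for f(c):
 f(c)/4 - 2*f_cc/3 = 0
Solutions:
 f(c) = C1*exp(-sqrt(6)*c/4) + C2*exp(sqrt(6)*c/4)


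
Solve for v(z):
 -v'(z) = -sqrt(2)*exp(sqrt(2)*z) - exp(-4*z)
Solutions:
 v(z) = C1 + exp(sqrt(2)*z) - exp(-4*z)/4


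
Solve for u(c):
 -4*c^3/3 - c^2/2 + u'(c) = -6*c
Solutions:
 u(c) = C1 + c^4/3 + c^3/6 - 3*c^2


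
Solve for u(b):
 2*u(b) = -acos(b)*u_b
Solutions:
 u(b) = C1*exp(-2*Integral(1/acos(b), b))


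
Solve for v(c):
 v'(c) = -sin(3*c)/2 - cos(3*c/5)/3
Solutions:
 v(c) = C1 - 5*sin(3*c/5)/9 + cos(3*c)/6


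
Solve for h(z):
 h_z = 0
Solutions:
 h(z) = C1


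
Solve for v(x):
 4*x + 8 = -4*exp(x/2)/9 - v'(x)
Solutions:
 v(x) = C1 - 2*x^2 - 8*x - 8*exp(x/2)/9


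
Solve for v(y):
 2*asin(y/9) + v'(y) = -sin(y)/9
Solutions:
 v(y) = C1 - 2*y*asin(y/9) - 2*sqrt(81 - y^2) + cos(y)/9


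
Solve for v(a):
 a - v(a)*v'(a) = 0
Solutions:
 v(a) = -sqrt(C1 + a^2)
 v(a) = sqrt(C1 + a^2)


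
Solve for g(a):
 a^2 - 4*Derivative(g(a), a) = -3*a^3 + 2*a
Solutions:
 g(a) = C1 + 3*a^4/16 + a^3/12 - a^2/4


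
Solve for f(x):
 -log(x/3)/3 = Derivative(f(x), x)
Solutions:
 f(x) = C1 - x*log(x)/3 + x/3 + x*log(3)/3


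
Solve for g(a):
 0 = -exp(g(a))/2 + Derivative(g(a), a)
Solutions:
 g(a) = log(-1/(C1 + a)) + log(2)


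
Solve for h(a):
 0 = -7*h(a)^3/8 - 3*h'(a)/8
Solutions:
 h(a) = -sqrt(6)*sqrt(-1/(C1 - 7*a))/2
 h(a) = sqrt(6)*sqrt(-1/(C1 - 7*a))/2


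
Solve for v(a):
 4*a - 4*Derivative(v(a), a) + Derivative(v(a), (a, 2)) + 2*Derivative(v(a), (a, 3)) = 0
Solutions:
 v(a) = C1 + C2*exp(a*(-1 + sqrt(33))/4) + C3*exp(-a*(1 + sqrt(33))/4) + a^2/2 + a/4


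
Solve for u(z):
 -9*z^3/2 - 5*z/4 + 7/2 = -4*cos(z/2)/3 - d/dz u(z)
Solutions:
 u(z) = C1 + 9*z^4/8 + 5*z^2/8 - 7*z/2 - 8*sin(z/2)/3


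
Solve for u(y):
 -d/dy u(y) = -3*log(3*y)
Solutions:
 u(y) = C1 + 3*y*log(y) - 3*y + y*log(27)
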